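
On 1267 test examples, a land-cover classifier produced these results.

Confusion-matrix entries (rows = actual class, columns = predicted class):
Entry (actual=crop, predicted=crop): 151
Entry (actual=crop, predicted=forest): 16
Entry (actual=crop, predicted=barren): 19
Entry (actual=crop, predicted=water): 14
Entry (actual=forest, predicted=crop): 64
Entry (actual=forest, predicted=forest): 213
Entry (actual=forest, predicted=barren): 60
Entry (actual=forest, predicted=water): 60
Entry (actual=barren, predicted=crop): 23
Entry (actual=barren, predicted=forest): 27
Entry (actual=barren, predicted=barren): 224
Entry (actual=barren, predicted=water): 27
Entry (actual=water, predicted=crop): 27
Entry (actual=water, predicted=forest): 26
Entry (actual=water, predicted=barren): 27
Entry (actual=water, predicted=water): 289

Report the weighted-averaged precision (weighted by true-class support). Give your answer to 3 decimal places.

Per-class precision (TP/(TP+FP)):
  crop: TP=151, FP=64+23+27=114 → 151/265 = 0.5698
  forest: TP=213, FP=16+27+26=69 → 213/282 = 0.7553
  barren: TP=224, FP=19+60+27=106 → 224/330 = 0.6788
  water: TP=289, FP=14+60+27=101 → 289/390 = 0.7410
Weighted-precision = Σ (supportᵢ/N)·precisionᵢ with N=1267: (200/1267)·0.5698 + (397/1267)·0.7553 + (301/1267)·0.6788 + (369/1267)·0.7410 = 0.704

0.704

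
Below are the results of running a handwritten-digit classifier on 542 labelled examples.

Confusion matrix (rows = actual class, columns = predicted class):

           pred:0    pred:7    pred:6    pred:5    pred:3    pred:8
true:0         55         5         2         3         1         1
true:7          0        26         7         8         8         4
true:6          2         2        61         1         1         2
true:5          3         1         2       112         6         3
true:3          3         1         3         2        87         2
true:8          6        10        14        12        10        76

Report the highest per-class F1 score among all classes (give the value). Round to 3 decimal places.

Per-class F1 score (2·TP/(2·TP+FP+FN)):
  0: TP=55, FP=0+2+3+3+6=14, FN=5+2+3+1+1=12 → 110/136 = 0.8088
  7: TP=26, FP=5+2+1+1+10=19, FN=0+7+8+8+4=27 → 52/98 = 0.5306
  6: TP=61, FP=2+7+2+3+14=28, FN=2+2+1+1+2=8 → 122/158 = 0.7722
  5: TP=112, FP=3+8+1+2+12=26, FN=3+1+2+6+3=15 → 224/265 = 0.8453
  3: TP=87, FP=1+8+1+6+10=26, FN=3+1+3+2+2=11 → 174/211 = 0.8246
  8: TP=76, FP=1+4+2+3+2=12, FN=6+10+14+12+10=52 → 152/216 = 0.7037
Highest is class '5' with F1 score = 0.845.

0.845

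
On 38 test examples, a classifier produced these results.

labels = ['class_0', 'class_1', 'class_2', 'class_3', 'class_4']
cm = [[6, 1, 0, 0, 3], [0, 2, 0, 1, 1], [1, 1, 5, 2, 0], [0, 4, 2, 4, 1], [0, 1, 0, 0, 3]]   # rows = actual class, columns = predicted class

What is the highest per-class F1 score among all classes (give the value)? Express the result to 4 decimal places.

Per-class F1 score (2·TP/(2·TP+FP+FN)):
  class_0: TP=6, FP=0+1+0+0=1, FN=1+0+0+3=4 → 12/17 = 0.70588
  class_1: TP=2, FP=1+1+4+1=7, FN=0+0+1+1=2 → 4/13 = 0.30769
  class_2: TP=5, FP=0+0+2+0=2, FN=1+1+2+0=4 → 10/16 = 0.62500
  class_3: TP=4, FP=0+1+2+0=3, FN=0+4+2+1=7 → 8/18 = 0.44444
  class_4: TP=3, FP=3+1+0+1=5, FN=0+1+0+0=1 → 6/12 = 0.50000
Highest is class 'class_0' with F1 score = 0.7059.

0.7059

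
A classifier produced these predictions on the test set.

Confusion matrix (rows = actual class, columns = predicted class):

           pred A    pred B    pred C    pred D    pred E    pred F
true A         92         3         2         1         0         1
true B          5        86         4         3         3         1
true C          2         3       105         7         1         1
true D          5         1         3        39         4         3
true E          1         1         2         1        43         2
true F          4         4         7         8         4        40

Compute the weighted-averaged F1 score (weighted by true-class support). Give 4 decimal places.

Per-class F1 score (2·TP/(2·TP+FP+FN)):
  A: TP=92, FP=5+2+5+1+4=17, FN=3+2+1+0+1=7 → 184/208 = 0.88462
  B: TP=86, FP=3+3+1+1+4=12, FN=5+4+3+3+1=16 → 172/200 = 0.86000
  C: TP=105, FP=2+4+3+2+7=18, FN=2+3+7+1+1=14 → 210/242 = 0.86777
  D: TP=39, FP=1+3+7+1+8=20, FN=5+1+3+4+3=16 → 78/114 = 0.68421
  E: TP=43, FP=0+3+1+4+4=12, FN=1+1+2+1+2=7 → 86/105 = 0.81905
  F: TP=40, FP=1+1+1+3+2=8, FN=4+4+7+8+4=27 → 80/115 = 0.69565
Weighted-F1 score = Σ (supportᵢ/N)·F1 scoreᵢ with N=492: (99/492)·0.88462 + (102/492)·0.86000 + (119/492)·0.86777 + (55/492)·0.68421 + (50/492)·0.81905 + (67/492)·0.69565 = 0.8206

0.8206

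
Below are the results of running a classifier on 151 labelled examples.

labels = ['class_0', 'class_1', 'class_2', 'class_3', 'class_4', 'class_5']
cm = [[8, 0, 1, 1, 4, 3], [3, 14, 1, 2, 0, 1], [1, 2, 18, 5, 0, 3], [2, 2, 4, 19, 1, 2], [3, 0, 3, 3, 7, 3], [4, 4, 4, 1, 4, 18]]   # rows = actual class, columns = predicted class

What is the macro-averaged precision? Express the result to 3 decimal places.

0.541

Per-class precision (TP/(TP+FP)):
  class_0: TP=8, FP=3+1+2+3+4=13 → 8/21 = 0.3810
  class_1: TP=14, FP=0+2+2+0+4=8 → 14/22 = 0.6364
  class_2: TP=18, FP=1+1+4+3+4=13 → 18/31 = 0.5806
  class_3: TP=19, FP=1+2+5+3+1=12 → 19/31 = 0.6129
  class_4: TP=7, FP=4+0+0+1+4=9 → 7/16 = 0.4375
  class_5: TP=18, FP=3+1+3+2+3=12 → 18/30 = 0.6000
Macro-precision = mean = (0.3810 + 0.6364 + 0.5806 + 0.6129 + 0.4375 + 0.6000) / 6 = 0.541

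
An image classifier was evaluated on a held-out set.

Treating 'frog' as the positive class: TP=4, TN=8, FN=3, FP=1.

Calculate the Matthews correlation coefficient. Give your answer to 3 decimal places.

MCC = (TP·TN − FP·FN) / √((TP+FP)(TP+FN)(TN+FP)(TN+FN))
Numerator = 4·8 − 1·3 = 29
Denominator = √(5·7·9·11) = √3465 = 58.8643
MCC = 29 / 58.8643 = 0.493

0.493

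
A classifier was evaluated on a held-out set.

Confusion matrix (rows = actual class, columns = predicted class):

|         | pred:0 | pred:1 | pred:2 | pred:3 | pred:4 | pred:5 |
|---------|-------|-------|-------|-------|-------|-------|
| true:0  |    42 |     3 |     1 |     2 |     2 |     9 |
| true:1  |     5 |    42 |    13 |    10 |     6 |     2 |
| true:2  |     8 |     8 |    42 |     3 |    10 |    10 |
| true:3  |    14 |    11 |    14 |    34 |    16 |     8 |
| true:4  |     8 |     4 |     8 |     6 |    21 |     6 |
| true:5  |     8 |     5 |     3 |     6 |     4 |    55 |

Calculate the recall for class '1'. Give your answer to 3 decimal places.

0.538

Take TP from the diagonal, FP from the rest of the '1' prediction marginal, FN from the rest of the '1' actual marginal.
recall = TP/(TP+FN).
1: TP=42, FN=5+13+10+6+2=36 → 42/78 = 0.5385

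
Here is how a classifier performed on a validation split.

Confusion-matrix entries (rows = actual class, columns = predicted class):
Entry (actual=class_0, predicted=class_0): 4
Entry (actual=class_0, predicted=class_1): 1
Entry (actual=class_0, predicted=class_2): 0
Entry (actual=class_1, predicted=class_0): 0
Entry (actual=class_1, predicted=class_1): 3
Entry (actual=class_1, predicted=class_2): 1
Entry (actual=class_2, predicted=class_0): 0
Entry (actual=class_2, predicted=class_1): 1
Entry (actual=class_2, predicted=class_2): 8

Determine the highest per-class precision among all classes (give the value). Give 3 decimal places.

Per-class precision (TP/(TP+FP)):
  class_0: TP=4, FP=0+0=0 → 4/4 = 1.0000
  class_1: TP=3, FP=1+1=2 → 3/5 = 0.6000
  class_2: TP=8, FP=0+1=1 → 8/9 = 0.8889
Highest is class 'class_0' with precision = 1.000.

1.000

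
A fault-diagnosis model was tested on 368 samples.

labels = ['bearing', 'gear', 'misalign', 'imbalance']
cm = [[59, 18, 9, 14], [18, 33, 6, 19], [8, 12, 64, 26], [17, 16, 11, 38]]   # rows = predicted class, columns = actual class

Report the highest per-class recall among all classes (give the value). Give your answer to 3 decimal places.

0.711

Per-class recall (TP/(TP+FN)):
  bearing: TP=59, FN=18+8+17=43 → 59/102 = 0.5784
  gear: TP=33, FN=18+12+16=46 → 33/79 = 0.4177
  misalign: TP=64, FN=9+6+11=26 → 64/90 = 0.7111
  imbalance: TP=38, FN=14+19+26=59 → 38/97 = 0.3918
Highest is class 'misalign' with recall = 0.711.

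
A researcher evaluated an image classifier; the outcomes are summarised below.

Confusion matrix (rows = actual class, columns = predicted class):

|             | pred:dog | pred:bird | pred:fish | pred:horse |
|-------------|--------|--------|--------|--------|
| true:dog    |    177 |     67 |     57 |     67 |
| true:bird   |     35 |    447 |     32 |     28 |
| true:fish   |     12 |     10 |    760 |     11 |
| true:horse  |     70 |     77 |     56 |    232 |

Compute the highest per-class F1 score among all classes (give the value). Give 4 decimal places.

0.8952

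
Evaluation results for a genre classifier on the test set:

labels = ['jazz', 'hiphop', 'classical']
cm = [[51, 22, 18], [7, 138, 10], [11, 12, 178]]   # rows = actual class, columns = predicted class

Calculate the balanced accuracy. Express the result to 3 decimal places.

0.779

Balanced accuracy = mean of per-class recall.
  jazz: recall = 51/91 = 0.5604
  hiphop: recall = 138/155 = 0.8903
  classical: recall = 178/201 = 0.8856
Mean = (0.5604 + 0.8903 + 0.8856) / 3 = 0.779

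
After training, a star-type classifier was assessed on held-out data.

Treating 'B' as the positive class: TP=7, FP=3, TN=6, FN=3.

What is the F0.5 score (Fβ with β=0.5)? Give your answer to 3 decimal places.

0.700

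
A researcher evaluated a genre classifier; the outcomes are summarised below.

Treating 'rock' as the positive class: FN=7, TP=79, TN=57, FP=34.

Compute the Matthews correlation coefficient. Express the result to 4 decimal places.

0.5669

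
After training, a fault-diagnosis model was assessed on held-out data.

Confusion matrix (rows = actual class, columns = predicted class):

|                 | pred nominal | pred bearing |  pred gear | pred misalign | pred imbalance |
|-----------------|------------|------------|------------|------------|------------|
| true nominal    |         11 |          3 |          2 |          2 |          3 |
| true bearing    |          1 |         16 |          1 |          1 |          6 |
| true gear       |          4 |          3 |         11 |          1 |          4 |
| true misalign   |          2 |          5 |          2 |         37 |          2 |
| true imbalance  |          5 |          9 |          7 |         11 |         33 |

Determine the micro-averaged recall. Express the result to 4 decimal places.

Micro-averaging pools counts across classes: ΣTP=108, ΣFP=74, ΣFN=74.
Micro-recall = TP/(TP+FN) on pooled counts = 0.5934 (equals overall accuracy in single-label multiclass).

0.5934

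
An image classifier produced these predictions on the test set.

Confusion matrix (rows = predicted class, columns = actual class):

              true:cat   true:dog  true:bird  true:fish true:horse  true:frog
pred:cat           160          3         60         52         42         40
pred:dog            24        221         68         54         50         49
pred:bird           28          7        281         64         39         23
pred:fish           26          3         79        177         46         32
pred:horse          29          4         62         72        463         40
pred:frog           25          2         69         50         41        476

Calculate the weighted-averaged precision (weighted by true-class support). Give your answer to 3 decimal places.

Per-class precision (TP/(TP+FP)):
  cat: TP=160, FP=3+60+52+42+40=197 → 160/357 = 0.4482
  dog: TP=221, FP=24+68+54+50+49=245 → 221/466 = 0.4742
  bird: TP=281, FP=28+7+64+39+23=161 → 281/442 = 0.6357
  fish: TP=177, FP=26+3+79+46+32=186 → 177/363 = 0.4876
  horse: TP=463, FP=29+4+62+72+40=207 → 463/670 = 0.6910
  frog: TP=476, FP=25+2+69+50+41=187 → 476/663 = 0.7179
Weighted-precision = Σ (supportᵢ/N)·precisionᵢ with N=2961: (292/2961)·0.4482 + (240/2961)·0.4742 + (619/2961)·0.6357 + (469/2961)·0.4876 + (681/2961)·0.6910 + (660/2961)·0.7179 = 0.612

0.612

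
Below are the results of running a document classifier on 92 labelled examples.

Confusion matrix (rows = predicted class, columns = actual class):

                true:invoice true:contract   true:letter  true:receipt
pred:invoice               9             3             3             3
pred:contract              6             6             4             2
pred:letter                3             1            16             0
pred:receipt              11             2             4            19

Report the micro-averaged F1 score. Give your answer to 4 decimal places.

Micro-averaging pools counts across classes: ΣTP=50, ΣFP=42, ΣFN=42.
Micro-F1 score = 2·TP/(2·TP+FP+FN) on pooled counts = 0.5435 (equals overall accuracy in single-label multiclass).

0.5435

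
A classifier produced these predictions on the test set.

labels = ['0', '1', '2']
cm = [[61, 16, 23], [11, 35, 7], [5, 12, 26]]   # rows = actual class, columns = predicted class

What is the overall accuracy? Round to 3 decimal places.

0.622

Accuracy = trace / total = (61+35+26=122) / 196 = 122/196 = 0.622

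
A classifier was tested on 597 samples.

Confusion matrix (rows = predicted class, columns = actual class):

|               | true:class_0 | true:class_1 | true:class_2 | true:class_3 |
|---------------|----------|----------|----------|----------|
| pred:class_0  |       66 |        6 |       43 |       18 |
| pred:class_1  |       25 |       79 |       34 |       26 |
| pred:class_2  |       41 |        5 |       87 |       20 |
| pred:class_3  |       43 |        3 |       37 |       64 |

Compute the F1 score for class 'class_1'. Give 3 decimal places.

Treat 'class_1' as positive and all other classes as negative.
F1 score = 2·TP/(2·TP+FP+FN).
class_1: TP=79, FP=25+34+26=85, FN=6+5+3=14 → 158/257 = 0.6148

0.615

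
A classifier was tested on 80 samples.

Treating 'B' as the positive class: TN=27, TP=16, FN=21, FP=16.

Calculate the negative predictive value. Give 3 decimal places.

0.563

NPV = TN/(TN+FN) = 27/(27+21) = 0.563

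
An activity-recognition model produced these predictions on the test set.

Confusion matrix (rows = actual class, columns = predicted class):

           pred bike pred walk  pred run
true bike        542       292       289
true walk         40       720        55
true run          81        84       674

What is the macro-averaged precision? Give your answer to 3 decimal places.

0.712

Per-class precision (TP/(TP+FP)):
  bike: TP=542, FP=40+81=121 → 542/663 = 0.8175
  walk: TP=720, FP=292+84=376 → 720/1096 = 0.6569
  run: TP=674, FP=289+55=344 → 674/1018 = 0.6621
Macro-precision = mean = (0.8175 + 0.6569 + 0.6621) / 3 = 0.712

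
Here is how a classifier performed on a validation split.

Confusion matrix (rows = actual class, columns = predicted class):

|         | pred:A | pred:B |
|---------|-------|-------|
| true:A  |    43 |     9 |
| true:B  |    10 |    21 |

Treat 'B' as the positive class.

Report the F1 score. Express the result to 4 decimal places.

0.6885

Precision = TP/(TP+FP) = 21/30 = 0.7000
Recall = TP/(TP+FN) = 21/31 = 0.6774
F1 = 2·TP/(2·TP+FP+FN) = 42/61 = 0.6885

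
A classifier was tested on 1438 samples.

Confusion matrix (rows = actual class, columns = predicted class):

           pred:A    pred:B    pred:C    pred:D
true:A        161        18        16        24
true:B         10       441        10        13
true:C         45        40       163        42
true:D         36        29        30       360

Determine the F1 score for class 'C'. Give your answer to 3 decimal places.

Treat 'C' as positive and all other classes as negative.
F1 score = 2·TP/(2·TP+FP+FN).
C: TP=163, FP=16+10+30=56, FN=45+40+42=127 → 326/509 = 0.6405

0.640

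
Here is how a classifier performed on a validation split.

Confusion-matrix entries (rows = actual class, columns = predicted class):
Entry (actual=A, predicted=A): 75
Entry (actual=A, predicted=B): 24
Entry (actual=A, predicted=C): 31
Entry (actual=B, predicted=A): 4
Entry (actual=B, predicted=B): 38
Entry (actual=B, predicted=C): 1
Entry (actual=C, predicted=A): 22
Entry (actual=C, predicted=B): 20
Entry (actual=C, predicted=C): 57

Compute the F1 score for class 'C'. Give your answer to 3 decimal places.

0.606

Treat 'C' as positive and all other classes as negative.
F1 score = 2·TP/(2·TP+FP+FN).
C: TP=57, FP=31+1=32, FN=22+20=42 → 114/188 = 0.6064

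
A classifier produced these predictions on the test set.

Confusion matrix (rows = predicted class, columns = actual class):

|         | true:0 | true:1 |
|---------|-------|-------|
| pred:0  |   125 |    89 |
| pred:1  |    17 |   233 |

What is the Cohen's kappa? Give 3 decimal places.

0.529

Observed agreement pₒ = trace/N = 358/464 = 0.7716
Expected agreement pₑ = Σ (rowᵢ·colᵢ)/N² = (142·214 + 322·250)/464² = 0.5150
κ = (pₒ − pₑ)/(1 − pₑ) = (0.7716 − 0.5150)/(1 − 0.5150) = 0.529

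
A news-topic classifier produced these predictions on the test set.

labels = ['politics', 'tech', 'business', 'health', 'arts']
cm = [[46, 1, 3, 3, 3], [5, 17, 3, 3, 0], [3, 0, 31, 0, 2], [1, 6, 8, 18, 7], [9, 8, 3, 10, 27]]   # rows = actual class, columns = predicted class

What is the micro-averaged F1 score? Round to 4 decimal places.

Micro-averaging pools counts across classes: ΣTP=139, ΣFP=78, ΣFN=78.
Micro-F1 score = 2·TP/(2·TP+FP+FN) on pooled counts = 0.6406 (equals overall accuracy in single-label multiclass).

0.6406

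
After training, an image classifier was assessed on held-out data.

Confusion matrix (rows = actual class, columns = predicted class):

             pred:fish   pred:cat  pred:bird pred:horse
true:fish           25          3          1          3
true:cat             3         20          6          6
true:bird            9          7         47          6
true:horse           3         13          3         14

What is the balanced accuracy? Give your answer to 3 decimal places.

0.615

Balanced accuracy = mean of per-class recall.
  fish: recall = 25/32 = 0.7813
  cat: recall = 20/35 = 0.5714
  bird: recall = 47/69 = 0.6812
  horse: recall = 14/33 = 0.4242
Mean = (0.7813 + 0.5714 + 0.6812 + 0.4242) / 4 = 0.615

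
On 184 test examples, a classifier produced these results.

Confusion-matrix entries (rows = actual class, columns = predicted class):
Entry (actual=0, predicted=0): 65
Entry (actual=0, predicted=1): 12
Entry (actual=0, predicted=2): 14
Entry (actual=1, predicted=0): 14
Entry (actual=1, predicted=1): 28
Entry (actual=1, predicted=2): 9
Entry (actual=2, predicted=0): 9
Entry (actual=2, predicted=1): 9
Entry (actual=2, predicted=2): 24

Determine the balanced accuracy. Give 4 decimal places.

0.6116

Balanced accuracy = mean of per-class recall.
  0: recall = 65/91 = 0.71429
  1: recall = 28/51 = 0.54902
  2: recall = 24/42 = 0.57143
Mean = (0.71429 + 0.54902 + 0.57143) / 3 = 0.6116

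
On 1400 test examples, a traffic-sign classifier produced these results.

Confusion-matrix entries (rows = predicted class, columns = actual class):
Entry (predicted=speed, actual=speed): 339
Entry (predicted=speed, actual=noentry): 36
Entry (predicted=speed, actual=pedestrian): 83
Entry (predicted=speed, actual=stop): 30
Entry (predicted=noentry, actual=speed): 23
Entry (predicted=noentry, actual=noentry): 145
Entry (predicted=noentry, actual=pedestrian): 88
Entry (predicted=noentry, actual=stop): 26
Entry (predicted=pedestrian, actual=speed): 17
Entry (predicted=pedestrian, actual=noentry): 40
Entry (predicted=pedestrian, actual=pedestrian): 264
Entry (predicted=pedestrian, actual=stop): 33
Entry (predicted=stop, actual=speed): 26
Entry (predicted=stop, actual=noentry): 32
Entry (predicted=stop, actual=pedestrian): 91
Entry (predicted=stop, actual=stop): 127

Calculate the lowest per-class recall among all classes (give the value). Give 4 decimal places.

0.5019

Per-class recall (TP/(TP+FN)):
  speed: TP=339, FN=23+17+26=66 → 339/405 = 0.83704
  noentry: TP=145, FN=36+40+32=108 → 145/253 = 0.57312
  pedestrian: TP=264, FN=83+88+91=262 → 264/526 = 0.50190
  stop: TP=127, FN=30+26+33=89 → 127/216 = 0.58796
Lowest is class 'pedestrian' with recall = 0.5019.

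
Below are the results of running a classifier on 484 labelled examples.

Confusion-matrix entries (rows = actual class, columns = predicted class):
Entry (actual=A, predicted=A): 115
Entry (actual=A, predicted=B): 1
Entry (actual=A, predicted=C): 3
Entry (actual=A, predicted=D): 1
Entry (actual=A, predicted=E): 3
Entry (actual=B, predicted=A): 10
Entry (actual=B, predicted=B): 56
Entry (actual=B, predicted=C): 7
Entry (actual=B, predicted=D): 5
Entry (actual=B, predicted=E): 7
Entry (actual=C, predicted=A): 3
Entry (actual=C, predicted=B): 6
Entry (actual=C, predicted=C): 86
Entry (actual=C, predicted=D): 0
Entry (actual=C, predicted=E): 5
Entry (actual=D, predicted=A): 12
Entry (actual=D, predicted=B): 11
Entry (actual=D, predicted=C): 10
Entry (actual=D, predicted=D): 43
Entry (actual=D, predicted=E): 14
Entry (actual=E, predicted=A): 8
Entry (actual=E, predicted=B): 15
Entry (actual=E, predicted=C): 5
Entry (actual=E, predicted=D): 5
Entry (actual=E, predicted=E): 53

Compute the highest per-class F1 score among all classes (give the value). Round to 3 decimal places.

Per-class F1 score (2·TP/(2·TP+FP+FN)):
  A: TP=115, FP=10+3+12+8=33, FN=1+3+1+3=8 → 230/271 = 0.8487
  B: TP=56, FP=1+6+11+15=33, FN=10+7+5+7=29 → 112/174 = 0.6437
  C: TP=86, FP=3+7+10+5=25, FN=3+6+0+5=14 → 172/211 = 0.8152
  D: TP=43, FP=1+5+0+5=11, FN=12+11+10+14=47 → 86/144 = 0.5972
  E: TP=53, FP=3+7+5+14=29, FN=8+15+5+5=33 → 106/168 = 0.6310
Highest is class 'A' with F1 score = 0.849.

0.849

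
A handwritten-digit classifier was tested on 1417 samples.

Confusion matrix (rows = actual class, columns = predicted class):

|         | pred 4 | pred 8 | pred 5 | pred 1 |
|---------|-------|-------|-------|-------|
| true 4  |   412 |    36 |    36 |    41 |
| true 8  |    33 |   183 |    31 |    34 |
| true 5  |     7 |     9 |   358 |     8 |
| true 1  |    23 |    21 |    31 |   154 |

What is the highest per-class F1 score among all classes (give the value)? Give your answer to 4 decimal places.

0.8544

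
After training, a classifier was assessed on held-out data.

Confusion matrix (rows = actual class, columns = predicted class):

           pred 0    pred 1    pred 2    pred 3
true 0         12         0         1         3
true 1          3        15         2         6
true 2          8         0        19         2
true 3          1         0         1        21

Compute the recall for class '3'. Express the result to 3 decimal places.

0.913

Treat '3' as positive and all other classes as negative.
recall = TP/(TP+FN).
3: TP=21, FN=1+0+1=2 → 21/23 = 0.9130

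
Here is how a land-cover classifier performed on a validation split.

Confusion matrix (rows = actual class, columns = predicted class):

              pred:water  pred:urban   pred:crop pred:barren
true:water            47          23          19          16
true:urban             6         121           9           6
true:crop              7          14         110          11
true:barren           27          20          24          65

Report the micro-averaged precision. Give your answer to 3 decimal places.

Micro-averaging pools counts across classes: ΣTP=343, ΣFP=182, ΣFN=182.
Micro-precision = TP/(TP+FP) on pooled counts = 0.653 (equals overall accuracy in single-label multiclass).

0.653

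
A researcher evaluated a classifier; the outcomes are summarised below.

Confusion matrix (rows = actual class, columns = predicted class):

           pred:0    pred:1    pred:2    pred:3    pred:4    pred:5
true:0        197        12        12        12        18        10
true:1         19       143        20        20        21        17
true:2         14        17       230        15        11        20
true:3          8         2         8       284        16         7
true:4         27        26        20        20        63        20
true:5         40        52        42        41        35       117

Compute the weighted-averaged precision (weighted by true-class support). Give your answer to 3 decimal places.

0.624

Per-class precision (TP/(TP+FP)):
  0: TP=197, FP=19+14+8+27+40=108 → 197/305 = 0.6459
  1: TP=143, FP=12+17+2+26+52=109 → 143/252 = 0.5675
  2: TP=230, FP=12+20+8+20+42=102 → 230/332 = 0.6928
  3: TP=284, FP=12+20+15+20+41=108 → 284/392 = 0.7245
  4: TP=63, FP=18+21+11+16+35=101 → 63/164 = 0.3841
  5: TP=117, FP=10+17+20+7+20=74 → 117/191 = 0.6126
Weighted-precision = Σ (supportᵢ/N)·precisionᵢ with N=1636: (261/1636)·0.6459 + (240/1636)·0.5675 + (307/1636)·0.6928 + (325/1636)·0.7245 + (176/1636)·0.3841 + (327/1636)·0.6126 = 0.624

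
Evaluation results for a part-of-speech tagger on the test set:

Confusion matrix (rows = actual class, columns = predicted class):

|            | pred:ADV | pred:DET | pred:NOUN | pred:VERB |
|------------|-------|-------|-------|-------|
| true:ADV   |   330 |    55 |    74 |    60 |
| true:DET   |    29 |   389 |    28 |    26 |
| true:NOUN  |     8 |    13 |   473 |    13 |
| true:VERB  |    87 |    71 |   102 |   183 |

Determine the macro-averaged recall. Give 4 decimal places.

Per-class recall (TP/(TP+FN)):
  ADV: TP=330, FN=55+74+60=189 → 330/519 = 0.63584
  DET: TP=389, FN=29+28+26=83 → 389/472 = 0.82415
  NOUN: TP=473, FN=8+13+13=34 → 473/507 = 0.93294
  VERB: TP=183, FN=87+71+102=260 → 183/443 = 0.41309
Macro-recall = mean = (0.63584 + 0.82415 + 0.93294 + 0.41309) / 4 = 0.7015

0.7015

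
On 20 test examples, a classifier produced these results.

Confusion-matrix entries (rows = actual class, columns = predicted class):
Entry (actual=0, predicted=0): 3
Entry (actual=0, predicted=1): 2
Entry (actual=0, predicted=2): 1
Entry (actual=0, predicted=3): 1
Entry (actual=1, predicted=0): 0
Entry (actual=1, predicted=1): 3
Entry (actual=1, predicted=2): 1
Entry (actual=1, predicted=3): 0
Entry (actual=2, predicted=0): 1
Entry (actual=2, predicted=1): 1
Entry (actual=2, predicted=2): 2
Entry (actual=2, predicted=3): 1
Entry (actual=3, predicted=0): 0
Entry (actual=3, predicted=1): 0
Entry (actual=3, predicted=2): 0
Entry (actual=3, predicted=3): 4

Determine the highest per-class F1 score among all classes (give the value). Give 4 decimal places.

Per-class F1 score (2·TP/(2·TP+FP+FN)):
  0: TP=3, FP=0+1+0=1, FN=2+1+1=4 → 6/11 = 0.54545
  1: TP=3, FP=2+1+0=3, FN=0+1+0=1 → 6/10 = 0.60000
  2: TP=2, FP=1+1+0=2, FN=1+1+1=3 → 4/9 = 0.44444
  3: TP=4, FP=1+0+1=2, FN=0+0+0=0 → 8/10 = 0.80000
Highest is class '3' with F1 score = 0.8000.

0.8000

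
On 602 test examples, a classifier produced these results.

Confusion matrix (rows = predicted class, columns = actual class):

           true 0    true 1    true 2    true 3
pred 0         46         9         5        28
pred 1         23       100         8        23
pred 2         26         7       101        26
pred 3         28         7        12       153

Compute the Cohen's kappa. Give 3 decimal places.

0.544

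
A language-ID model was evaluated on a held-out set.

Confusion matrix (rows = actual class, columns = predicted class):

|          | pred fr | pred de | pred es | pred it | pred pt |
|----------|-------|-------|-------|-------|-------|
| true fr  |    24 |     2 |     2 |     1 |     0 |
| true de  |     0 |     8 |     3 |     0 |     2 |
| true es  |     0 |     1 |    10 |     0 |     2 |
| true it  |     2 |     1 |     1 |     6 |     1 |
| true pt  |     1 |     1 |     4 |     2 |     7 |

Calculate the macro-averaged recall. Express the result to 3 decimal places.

Per-class recall (TP/(TP+FN)):
  fr: TP=24, FN=2+2+1+0=5 → 24/29 = 0.8276
  de: TP=8, FN=0+3+0+2=5 → 8/13 = 0.6154
  es: TP=10, FN=0+1+0+2=3 → 10/13 = 0.7692
  it: TP=6, FN=2+1+1+1=5 → 6/11 = 0.5455
  pt: TP=7, FN=1+1+4+2=8 → 7/15 = 0.4667
Macro-recall = mean = (0.8276 + 0.6154 + 0.7692 + 0.5455 + 0.4667) / 5 = 0.645

0.645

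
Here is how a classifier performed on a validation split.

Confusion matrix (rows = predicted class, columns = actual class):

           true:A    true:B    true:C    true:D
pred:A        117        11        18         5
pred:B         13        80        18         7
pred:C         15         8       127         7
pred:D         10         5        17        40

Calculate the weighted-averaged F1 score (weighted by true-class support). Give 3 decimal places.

0.733

Per-class F1 score (2·TP/(2·TP+FP+FN)):
  A: TP=117, FP=11+18+5=34, FN=13+15+10=38 → 234/306 = 0.7647
  B: TP=80, FP=13+18+7=38, FN=11+8+5=24 → 160/222 = 0.7207
  C: TP=127, FP=15+8+7=30, FN=18+18+17=53 → 254/337 = 0.7537
  D: TP=40, FP=10+5+17=32, FN=5+7+7=19 → 80/131 = 0.6107
Weighted-F1 score = Σ (supportᵢ/N)·F1 scoreᵢ with N=498: (155/498)·0.7647 + (104/498)·0.7207 + (180/498)·0.7537 + (59/498)·0.6107 = 0.733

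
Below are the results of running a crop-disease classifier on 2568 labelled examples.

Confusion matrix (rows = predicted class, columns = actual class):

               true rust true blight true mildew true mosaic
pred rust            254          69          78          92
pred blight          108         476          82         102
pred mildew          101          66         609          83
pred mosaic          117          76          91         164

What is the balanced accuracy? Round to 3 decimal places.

0.553

Balanced accuracy = mean of per-class recall.
  rust: recall = 254/580 = 0.4379
  blight: recall = 476/687 = 0.6929
  mildew: recall = 609/860 = 0.7081
  mosaic: recall = 164/441 = 0.3719
Mean = (0.4379 + 0.6929 + 0.7081 + 0.3719) / 4 = 0.553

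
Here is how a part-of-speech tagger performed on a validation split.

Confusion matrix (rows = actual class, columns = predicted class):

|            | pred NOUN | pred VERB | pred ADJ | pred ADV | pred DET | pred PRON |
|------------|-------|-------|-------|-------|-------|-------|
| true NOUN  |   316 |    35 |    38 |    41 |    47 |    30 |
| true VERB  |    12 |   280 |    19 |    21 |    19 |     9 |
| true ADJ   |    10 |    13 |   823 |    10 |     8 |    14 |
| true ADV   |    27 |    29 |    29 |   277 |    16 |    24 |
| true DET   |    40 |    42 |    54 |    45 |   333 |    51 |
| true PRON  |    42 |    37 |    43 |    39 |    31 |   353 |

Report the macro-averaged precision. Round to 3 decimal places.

Per-class precision (TP/(TP+FP)):
  NOUN: TP=316, FP=12+10+27+40+42=131 → 316/447 = 0.7069
  VERB: TP=280, FP=35+13+29+42+37=156 → 280/436 = 0.6422
  ADJ: TP=823, FP=38+19+29+54+43=183 → 823/1006 = 0.8181
  ADV: TP=277, FP=41+21+10+45+39=156 → 277/433 = 0.6397
  DET: TP=333, FP=47+19+8+16+31=121 → 333/454 = 0.7335
  PRON: TP=353, FP=30+9+14+24+51=128 → 353/481 = 0.7339
Macro-precision = mean = (0.7069 + 0.6422 + 0.8181 + 0.6397 + 0.7335 + 0.7339) / 6 = 0.712

0.712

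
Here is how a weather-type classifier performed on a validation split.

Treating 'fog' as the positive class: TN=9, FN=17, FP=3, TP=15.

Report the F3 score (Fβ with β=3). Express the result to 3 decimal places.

Fβ = (1+β²)·TP / ((1+β²)·TP + β²·FN + FP), with β²=9
= 10·15 / (10·15 + 9·17 + 3) = 0.490

0.490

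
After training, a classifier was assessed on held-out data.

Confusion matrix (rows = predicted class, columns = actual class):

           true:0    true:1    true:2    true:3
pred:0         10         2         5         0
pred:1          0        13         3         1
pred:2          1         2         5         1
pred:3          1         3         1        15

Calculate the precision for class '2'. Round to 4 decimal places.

Take TP from the diagonal, FP from the rest of the '2' prediction marginal, FN from the rest of the '2' actual marginal.
precision = TP/(TP+FP).
2: TP=5, FP=1+2+1=4 → 5/9 = 0.55556

0.5556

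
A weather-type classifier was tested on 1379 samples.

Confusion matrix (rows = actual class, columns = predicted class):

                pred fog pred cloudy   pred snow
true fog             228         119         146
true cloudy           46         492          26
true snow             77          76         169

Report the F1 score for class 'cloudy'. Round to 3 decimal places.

One-vs-rest for 'cloudy': TP = diagonal; FP = other classes predicted 'cloudy'; FN = 'cloudy' predicted as other.
F1 score = 2·TP/(2·TP+FP+FN).
cloudy: TP=492, FP=119+76=195, FN=46+26=72 → 984/1251 = 0.7866

0.787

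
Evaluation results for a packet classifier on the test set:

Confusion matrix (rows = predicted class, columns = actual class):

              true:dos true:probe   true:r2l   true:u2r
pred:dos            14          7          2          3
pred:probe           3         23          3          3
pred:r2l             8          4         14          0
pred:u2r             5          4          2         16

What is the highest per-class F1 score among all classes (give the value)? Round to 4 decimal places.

Per-class F1 score (2·TP/(2·TP+FP+FN)):
  dos: TP=14, FP=7+2+3=12, FN=3+8+5=16 → 28/56 = 0.50000
  probe: TP=23, FP=3+3+3=9, FN=7+4+4=15 → 46/70 = 0.65714
  r2l: TP=14, FP=8+4+0=12, FN=2+3+2=7 → 28/47 = 0.59574
  u2r: TP=16, FP=5+4+2=11, FN=3+3+0=6 → 32/49 = 0.65306
Highest is class 'probe' with F1 score = 0.6571.

0.6571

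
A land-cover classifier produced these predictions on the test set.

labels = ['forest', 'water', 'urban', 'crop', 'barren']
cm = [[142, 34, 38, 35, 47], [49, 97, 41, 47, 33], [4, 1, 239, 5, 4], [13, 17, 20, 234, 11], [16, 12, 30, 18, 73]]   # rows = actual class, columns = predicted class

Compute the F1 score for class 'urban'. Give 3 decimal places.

One-vs-rest for 'urban': TP = diagonal; FP = other classes predicted 'urban'; FN = 'urban' predicted as other.
F1 score = 2·TP/(2·TP+FP+FN).
urban: TP=239, FP=38+41+20+30=129, FN=4+1+5+4=14 → 478/621 = 0.7697

0.770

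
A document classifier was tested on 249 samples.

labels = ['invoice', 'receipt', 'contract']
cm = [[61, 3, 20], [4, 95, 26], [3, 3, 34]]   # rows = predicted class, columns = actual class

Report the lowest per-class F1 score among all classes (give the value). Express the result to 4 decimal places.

Per-class F1 score (2·TP/(2·TP+FP+FN)):
  invoice: TP=61, FP=3+20=23, FN=4+3=7 → 122/152 = 0.80263
  receipt: TP=95, FP=4+26=30, FN=3+3=6 → 190/226 = 0.84071
  contract: TP=34, FP=3+3=6, FN=20+26=46 → 68/120 = 0.56667
Lowest is class 'contract' with F1 score = 0.5667.

0.5667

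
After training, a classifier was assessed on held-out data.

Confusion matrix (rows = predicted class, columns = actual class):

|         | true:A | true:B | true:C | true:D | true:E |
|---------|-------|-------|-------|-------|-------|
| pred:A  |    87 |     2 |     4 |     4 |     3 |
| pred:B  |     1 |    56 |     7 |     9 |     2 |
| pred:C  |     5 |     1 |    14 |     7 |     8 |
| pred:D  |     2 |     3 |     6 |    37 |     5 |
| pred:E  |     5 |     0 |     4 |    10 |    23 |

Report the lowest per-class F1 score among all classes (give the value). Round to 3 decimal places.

Per-class F1 score (2·TP/(2·TP+FP+FN)):
  A: TP=87, FP=2+4+4+3=13, FN=1+5+2+5=13 → 174/200 = 0.8700
  B: TP=56, FP=1+7+9+2=19, FN=2+1+3+0=6 → 112/137 = 0.8175
  C: TP=14, FP=5+1+7+8=21, FN=4+7+6+4=21 → 28/70 = 0.4000
  D: TP=37, FP=2+3+6+5=16, FN=4+9+7+10=30 → 74/120 = 0.6167
  E: TP=23, FP=5+0+4+10=19, FN=3+2+8+5=18 → 46/83 = 0.5542
Lowest is class 'C' with F1 score = 0.400.

0.400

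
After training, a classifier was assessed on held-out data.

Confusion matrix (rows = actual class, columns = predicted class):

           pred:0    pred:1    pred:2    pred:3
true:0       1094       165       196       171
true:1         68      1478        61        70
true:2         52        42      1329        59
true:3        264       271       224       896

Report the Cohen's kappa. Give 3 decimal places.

Observed agreement pₒ = trace/N = 4797/6440 = 0.7449
Expected agreement pₑ = Σ (rowᵢ·colᵢ)/N² = (1626·1478 + 1677·1956 + 1482·1810 + 1655·1196)/6440² = 0.2494
κ = (pₒ − pₑ)/(1 − pₑ) = (0.7449 − 0.2494)/(1 − 0.2494) = 0.660

0.660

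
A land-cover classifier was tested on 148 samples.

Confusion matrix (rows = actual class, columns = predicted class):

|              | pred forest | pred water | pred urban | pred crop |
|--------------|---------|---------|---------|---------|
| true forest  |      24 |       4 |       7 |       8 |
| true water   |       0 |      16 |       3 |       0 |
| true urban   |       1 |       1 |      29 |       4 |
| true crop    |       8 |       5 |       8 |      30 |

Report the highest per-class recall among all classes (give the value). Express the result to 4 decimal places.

0.8421

Per-class recall (TP/(TP+FN)):
  forest: TP=24, FN=4+7+8=19 → 24/43 = 0.55814
  water: TP=16, FN=0+3+0=3 → 16/19 = 0.84211
  urban: TP=29, FN=1+1+4=6 → 29/35 = 0.82857
  crop: TP=30, FN=8+5+8=21 → 30/51 = 0.58824
Highest is class 'water' with recall = 0.8421.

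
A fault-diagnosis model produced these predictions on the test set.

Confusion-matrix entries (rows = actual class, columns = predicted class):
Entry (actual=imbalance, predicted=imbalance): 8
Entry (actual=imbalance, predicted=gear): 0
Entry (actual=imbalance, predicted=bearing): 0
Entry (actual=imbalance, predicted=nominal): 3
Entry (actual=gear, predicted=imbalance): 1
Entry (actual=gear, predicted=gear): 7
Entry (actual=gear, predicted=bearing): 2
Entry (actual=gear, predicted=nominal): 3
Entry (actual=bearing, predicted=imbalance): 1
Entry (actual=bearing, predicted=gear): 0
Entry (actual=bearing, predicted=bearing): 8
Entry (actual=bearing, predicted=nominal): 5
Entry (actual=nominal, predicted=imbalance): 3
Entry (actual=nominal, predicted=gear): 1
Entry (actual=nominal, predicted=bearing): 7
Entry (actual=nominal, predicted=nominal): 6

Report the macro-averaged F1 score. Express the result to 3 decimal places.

0.551

Per-class F1 score (2·TP/(2·TP+FP+FN)):
  imbalance: TP=8, FP=1+1+3=5, FN=0+0+3=3 → 16/24 = 0.6667
  gear: TP=7, FP=0+0+1=1, FN=1+2+3=6 → 14/21 = 0.6667
  bearing: TP=8, FP=0+2+7=9, FN=1+0+5=6 → 16/31 = 0.5161
  nominal: TP=6, FP=3+3+5=11, FN=3+1+7=11 → 12/34 = 0.3529
Macro-F1 score = mean = (0.6667 + 0.6667 + 0.5161 + 0.3529) / 4 = 0.551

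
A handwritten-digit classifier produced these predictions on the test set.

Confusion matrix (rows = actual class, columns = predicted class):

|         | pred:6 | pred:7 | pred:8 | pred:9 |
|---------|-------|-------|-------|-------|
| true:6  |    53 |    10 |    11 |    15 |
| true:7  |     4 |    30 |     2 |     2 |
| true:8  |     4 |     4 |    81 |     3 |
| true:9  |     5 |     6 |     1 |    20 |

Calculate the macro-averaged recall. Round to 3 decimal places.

0.723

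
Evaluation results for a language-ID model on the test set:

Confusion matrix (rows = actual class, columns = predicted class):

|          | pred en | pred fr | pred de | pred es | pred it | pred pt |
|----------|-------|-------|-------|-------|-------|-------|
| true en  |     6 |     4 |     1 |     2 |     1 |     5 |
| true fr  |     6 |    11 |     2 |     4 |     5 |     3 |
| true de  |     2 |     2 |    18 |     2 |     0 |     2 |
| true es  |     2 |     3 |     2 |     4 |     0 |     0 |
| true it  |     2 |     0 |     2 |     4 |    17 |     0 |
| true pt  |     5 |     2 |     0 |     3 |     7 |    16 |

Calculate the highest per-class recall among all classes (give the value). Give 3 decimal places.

0.692

Per-class recall (TP/(TP+FN)):
  en: TP=6, FN=4+1+2+1+5=13 → 6/19 = 0.3158
  fr: TP=11, FN=6+2+4+5+3=20 → 11/31 = 0.3548
  de: TP=18, FN=2+2+2+0+2=8 → 18/26 = 0.6923
  es: TP=4, FN=2+3+2+0+0=7 → 4/11 = 0.3636
  it: TP=17, FN=2+0+2+4+0=8 → 17/25 = 0.6800
  pt: TP=16, FN=5+2+0+3+7=17 → 16/33 = 0.4848
Highest is class 'de' with recall = 0.692.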